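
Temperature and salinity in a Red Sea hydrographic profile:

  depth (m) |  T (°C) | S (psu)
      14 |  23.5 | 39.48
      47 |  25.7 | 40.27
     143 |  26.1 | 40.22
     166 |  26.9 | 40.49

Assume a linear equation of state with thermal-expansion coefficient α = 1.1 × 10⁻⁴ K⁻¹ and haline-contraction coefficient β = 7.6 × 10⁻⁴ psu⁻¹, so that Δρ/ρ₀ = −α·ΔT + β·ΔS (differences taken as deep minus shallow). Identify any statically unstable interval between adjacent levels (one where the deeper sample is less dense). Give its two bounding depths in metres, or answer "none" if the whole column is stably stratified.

47–143 m

Evaluate Δρ/ρ₀ = −αΔT + βΔS across each adjacent pair:
  14–47 m: −αΔT+βΔS = −(1.1 × 10⁻⁴)(+2.2)+(7.6 × 10⁻⁴)(+0.79) = 3.6 × 10⁻⁴ → stable
  47–143 m: −αΔT+βΔS = −(1.1 × 10⁻⁴)(+0.4)+(7.6 × 10⁻⁴)(-0.05) = -8.2 × 10⁻⁵ → UNSTABLE
  143–166 m: −αΔT+βΔS = −(1.1 × 10⁻⁴)(+0.8)+(7.6 × 10⁻⁴)(+0.27) = 1.2 × 10⁻⁴ → stable
The 47–143 m interval has Δρ < 0: lighter water underlies denser water.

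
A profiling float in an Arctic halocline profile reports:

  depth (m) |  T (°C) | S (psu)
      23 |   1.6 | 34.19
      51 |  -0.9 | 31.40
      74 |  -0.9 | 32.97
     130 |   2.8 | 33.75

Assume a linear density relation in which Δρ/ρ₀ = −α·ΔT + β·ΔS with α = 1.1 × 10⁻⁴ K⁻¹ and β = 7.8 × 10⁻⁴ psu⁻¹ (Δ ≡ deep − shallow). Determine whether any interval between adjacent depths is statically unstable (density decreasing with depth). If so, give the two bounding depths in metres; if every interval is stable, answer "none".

23–51 m

Evaluate Δρ/ρ₀ = −αΔT + βΔS across each adjacent pair:
  23–51 m: −αΔT+βΔS = −(1.1 × 10⁻⁴)(-2.5)+(7.8 × 10⁻⁴)(-2.79) = -1.9 × 10⁻³ → UNSTABLE
  51–74 m: −αΔT+βΔS = −(1.1 × 10⁻⁴)(+0.0)+(7.8 × 10⁻⁴)(+1.57) = 1.2 × 10⁻³ → stable
  74–130 m: −αΔT+βΔS = −(1.1 × 10⁻⁴)(+3.7)+(7.8 × 10⁻⁴)(+0.78) = 2.0 × 10⁻⁴ → stable
The 23–51 m interval has Δρ < 0: lighter water underlies denser water.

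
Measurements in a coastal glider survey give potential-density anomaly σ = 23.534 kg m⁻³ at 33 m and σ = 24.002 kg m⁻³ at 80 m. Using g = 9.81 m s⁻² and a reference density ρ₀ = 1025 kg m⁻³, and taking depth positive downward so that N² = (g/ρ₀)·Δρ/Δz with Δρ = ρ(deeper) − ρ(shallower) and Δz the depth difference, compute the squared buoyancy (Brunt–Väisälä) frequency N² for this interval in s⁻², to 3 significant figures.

9.53 × 10⁻⁵ s⁻²

Δρ = 1024.002 − 1023.534 = 0.468 kg m⁻³ over Δz = 80 − 33 = 47 m.
N² = (9.81/1025) × (0.468/47) = 9.5300 × 10⁻⁵ s⁻² ≈ 9.53 × 10⁻⁵ s⁻².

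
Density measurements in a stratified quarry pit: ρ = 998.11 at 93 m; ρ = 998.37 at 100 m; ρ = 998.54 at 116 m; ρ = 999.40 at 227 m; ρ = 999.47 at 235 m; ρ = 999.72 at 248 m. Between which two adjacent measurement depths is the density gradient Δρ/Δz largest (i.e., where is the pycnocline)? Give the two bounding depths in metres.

93–100 m

Compute the density gradient over each adjacent pair:
  93–100 m: Δρ/Δz = 0.26/7 = 0.037 kg m⁻⁴
  100–116 m: Δρ/Δz = 0.17/16 = 0.011 kg m⁻⁴
  116–227 m: Δρ/Δz = 0.86/111 = 7.7 × 10⁻³ kg m⁻⁴
  227–235 m: Δρ/Δz = 0.07/8 = 8.8 × 10⁻³ kg m⁻⁴
  235–248 m: Δρ/Δz = 0.25/13 = 0.019 kg m⁻⁴
The largest gradient is in the 93–100 m interval — the pycnocline.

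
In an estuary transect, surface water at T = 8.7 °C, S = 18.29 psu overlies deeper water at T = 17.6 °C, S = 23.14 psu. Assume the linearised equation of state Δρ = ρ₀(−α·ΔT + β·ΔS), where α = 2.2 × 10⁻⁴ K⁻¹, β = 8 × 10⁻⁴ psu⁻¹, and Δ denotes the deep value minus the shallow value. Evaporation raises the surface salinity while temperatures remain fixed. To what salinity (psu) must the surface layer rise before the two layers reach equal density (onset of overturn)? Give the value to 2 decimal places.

Neutral buoyancy requires −α(T_deep − T_surf) + β(S_deep − S_surf′) = 0.
S_surf′ = S_deep − (α/β)·ΔT = 23.14 − (2.2 × 10⁻⁴/8 × 10⁻⁴)·(+8.9) = 20.6925 psu.
Increase required: 20.6925 − 18.29 = 2.4025 psu.

20.69 psu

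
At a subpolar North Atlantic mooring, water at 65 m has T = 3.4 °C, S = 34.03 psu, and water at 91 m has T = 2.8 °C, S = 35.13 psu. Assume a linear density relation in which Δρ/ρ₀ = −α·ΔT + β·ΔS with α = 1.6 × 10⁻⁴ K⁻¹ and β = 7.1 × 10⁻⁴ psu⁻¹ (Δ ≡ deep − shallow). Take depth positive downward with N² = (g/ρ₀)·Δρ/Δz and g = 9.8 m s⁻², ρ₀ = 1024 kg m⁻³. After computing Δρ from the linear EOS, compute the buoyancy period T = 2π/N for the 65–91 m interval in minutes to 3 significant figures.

ΔT = -0.6 K, ΔS = +1.10 psu (deep − shallow).
Δρ/ρ₀ = −αΔT + βΔS = 9.60 × 10⁻⁵ + 7.81 × 10⁻⁴ = 8.77 × 10⁻⁴, so Δρ ≈ 0.8980 kg m⁻³.
N² = (g/ρ₀)·Δρ/Δz = g·(Δρ/ρ₀)/Δz = 9.8 × 8.77 × 10⁻⁴ / 26 = 3.3056 × 10⁻⁴ s⁻².
N = √(3.3056 × 10⁻⁴) = 0.018181 rad s⁻¹ → T = 2π/N = 345.59 s = 5.7598 min ≈ 5.76 min.

5.76 min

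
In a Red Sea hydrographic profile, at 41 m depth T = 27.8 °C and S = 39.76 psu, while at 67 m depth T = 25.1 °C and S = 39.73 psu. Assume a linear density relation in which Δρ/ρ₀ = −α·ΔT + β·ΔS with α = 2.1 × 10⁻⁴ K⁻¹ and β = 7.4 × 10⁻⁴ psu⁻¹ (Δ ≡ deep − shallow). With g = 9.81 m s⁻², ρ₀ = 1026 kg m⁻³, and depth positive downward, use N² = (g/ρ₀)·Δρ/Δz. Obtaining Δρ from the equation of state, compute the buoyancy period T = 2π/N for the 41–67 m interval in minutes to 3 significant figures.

7.30 min

ΔT = -2.7 K, ΔS = -0.03 psu (deep − shallow).
Δρ/ρ₀ = −αΔT + βΔS = 5.67 × 10⁻⁴ − 2.22 × 10⁻⁵ = 5.448 × 10⁻⁴, so Δρ ≈ 0.5590 kg m⁻³.
N² = (g/ρ₀)·Δρ/Δz = g·(Δρ/ρ₀)/Δz = 9.81 × 5.448 × 10⁻⁴ / 26 = 2.0556 × 10⁻⁴ s⁻².
N = √(2.0556 × 10⁻⁴) = 0.014337 rad s⁻¹ → T = 2π/N = 438.25 s = 7.3042 min ≈ 7.30 min.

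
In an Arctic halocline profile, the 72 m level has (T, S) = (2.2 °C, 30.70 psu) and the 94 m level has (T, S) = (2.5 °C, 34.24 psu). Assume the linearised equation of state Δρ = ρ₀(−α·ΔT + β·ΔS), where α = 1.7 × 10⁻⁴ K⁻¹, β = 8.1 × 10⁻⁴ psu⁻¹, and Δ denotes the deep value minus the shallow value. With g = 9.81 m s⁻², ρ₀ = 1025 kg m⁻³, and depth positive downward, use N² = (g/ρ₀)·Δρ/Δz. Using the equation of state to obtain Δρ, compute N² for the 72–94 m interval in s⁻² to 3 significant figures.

1.26 × 10⁻³ s⁻²

ΔT = +0.3 K, ΔS = +3.54 psu (deep − shallow).
Δρ/ρ₀ = −αΔT + βΔS = -5.10 × 10⁻⁵ + 2.8674 × 10⁻³ = 2.8164 × 10⁻³, so Δρ ≈ 2.887 kg m⁻³.
N² = (g/ρ₀)·Δρ/Δz = g·(Δρ/ρ₀)/Δz = 9.81 × 2.8164 × 10⁻³ / 22 = 1.2559 × 10⁻³ s⁻² ≈ 1.26 × 10⁻³ s⁻².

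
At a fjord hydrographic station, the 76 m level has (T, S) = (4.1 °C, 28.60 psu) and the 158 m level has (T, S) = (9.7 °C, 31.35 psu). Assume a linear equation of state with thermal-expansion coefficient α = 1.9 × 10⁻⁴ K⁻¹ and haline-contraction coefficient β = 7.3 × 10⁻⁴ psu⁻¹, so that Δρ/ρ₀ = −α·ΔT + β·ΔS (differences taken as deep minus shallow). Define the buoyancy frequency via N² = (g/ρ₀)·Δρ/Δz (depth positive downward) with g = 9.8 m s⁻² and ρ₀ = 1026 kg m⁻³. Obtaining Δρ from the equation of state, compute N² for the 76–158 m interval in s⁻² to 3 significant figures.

ΔT = +5.6 K, ΔS = +2.75 psu (deep − shallow).
Δρ/ρ₀ = −αΔT + βΔS = -1.064 × 10⁻³ + 2.0075 × 10⁻³ = 9.435 × 10⁻⁴, so Δρ ≈ 0.9680 kg m⁻³.
N² = (g/ρ₀)·Δρ/Δz = g·(Δρ/ρ₀)/Δz = 9.8 × 9.435 × 10⁻⁴ / 82 = 1.1276 × 10⁻⁴ s⁻² ≈ 1.13 × 10⁻⁴ s⁻².

1.13 × 10⁻⁴ s⁻²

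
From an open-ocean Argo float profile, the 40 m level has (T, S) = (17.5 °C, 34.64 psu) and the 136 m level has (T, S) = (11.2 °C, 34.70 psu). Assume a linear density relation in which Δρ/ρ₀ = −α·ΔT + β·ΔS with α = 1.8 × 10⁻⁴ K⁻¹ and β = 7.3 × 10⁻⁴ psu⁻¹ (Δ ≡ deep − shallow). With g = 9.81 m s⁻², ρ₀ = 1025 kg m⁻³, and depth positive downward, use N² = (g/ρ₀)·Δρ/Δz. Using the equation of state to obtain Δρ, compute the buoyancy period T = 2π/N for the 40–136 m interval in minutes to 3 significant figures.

ΔT = -6.3 K, ΔS = +0.06 psu (deep − shallow).
Δρ/ρ₀ = −αΔT + βΔS = 1.134 × 10⁻³ + 4.38 × 10⁻⁵ = 1.1778 × 10⁻³, so Δρ ≈ 1.207 kg m⁻³.
N² = (g/ρ₀)·Δρ/Δz = g·(Δρ/ρ₀)/Δz = 9.81 × 1.1778 × 10⁻³ / 96 = 1.2036 × 10⁻⁴ s⁻².
N = √(1.2036 × 10⁻⁴) = 0.010971 rad s⁻¹ → T = 2π/N = 572.71 s = 9.5452 min ≈ 9.55 min.

9.55 min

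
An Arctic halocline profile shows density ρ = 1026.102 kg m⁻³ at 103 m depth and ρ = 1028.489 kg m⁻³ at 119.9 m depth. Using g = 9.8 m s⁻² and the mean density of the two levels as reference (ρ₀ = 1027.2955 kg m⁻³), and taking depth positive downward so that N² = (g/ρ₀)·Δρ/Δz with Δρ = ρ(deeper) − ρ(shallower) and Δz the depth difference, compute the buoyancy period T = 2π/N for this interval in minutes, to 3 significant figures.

2.85 min

Δρ = 1028.489 − 1026.102 = 2.387 kg m⁻³ over Δz = 119.9 − 103 = 16.9 m.
N² = (9.8/1027.2955) × (2.387/16.9) = 1.3474 × 10⁻³ s⁻².
N = √(1.3474 × 10⁻³) = 0.036707 rad s⁻¹, so T = 2π/N = 171.17 s = 2.8528 min ≈ 2.85 min.
N² > 0, so the interval is statically stable.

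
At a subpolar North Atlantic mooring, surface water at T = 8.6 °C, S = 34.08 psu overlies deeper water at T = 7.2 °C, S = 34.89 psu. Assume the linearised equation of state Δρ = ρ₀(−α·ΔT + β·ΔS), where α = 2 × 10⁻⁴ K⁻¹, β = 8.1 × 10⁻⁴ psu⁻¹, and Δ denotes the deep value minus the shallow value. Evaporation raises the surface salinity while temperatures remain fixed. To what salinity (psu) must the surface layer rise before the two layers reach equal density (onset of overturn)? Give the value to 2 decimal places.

Neutral buoyancy requires −α(T_deep − T_surf) + β(S_deep − S_surf′) = 0.
S_surf′ = S_deep − (α/β)·ΔT = 34.89 − (2 × 10⁻⁴/8.1 × 10⁻⁴)·(-1.4) = 35.2357 psu.
Increase required: 35.2357 − 34.08 = 1.1557 psu.

35.24 psu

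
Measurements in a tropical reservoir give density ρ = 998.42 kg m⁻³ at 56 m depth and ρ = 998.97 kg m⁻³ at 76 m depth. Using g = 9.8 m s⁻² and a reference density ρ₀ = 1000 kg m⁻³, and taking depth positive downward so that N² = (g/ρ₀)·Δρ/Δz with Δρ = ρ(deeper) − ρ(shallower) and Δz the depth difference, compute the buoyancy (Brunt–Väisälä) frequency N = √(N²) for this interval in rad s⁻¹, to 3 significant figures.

Δρ = 998.97 − 998.42 = 0.55 kg m⁻³ over Δz = 76 − 56 = 20 m.
N² = (9.8/1000) × (0.55/20) = 2.6950 × 10⁻⁴ s⁻².
N = √(2.6950 × 10⁻⁴) = 0.016416 rad s⁻¹ ≈ 0.0164 rad s⁻¹.

0.0164 rad s⁻¹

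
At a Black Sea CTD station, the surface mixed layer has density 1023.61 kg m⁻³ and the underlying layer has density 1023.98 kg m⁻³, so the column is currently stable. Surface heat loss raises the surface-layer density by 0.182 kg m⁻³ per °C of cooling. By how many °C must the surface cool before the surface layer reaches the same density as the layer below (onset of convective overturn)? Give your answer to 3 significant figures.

Density deficit of the surface layer: 1023.98 − 1023.61 = 0.37 kg m⁻³.
Required change = 0.37 / 0.182 = 2.03 °C.

2.03 °C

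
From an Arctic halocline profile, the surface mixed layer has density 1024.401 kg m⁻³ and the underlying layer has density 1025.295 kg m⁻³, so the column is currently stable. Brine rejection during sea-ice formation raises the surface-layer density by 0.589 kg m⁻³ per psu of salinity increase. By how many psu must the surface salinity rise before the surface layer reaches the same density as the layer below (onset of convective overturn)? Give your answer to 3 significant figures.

Density deficit of the surface layer: 1025.295 − 1024.401 = 0.894 kg m⁻³.
Required change = 0.894 / 0.589 = 1.52 psu.

1.52 psu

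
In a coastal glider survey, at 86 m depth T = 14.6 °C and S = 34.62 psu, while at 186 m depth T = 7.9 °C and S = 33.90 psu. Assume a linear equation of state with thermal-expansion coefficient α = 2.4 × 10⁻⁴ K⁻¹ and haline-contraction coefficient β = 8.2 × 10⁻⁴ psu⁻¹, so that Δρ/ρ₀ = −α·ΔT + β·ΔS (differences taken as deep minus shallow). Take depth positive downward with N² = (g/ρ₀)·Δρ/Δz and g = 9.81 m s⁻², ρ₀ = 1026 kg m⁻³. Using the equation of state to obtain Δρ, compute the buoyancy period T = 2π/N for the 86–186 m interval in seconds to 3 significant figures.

ΔT = -6.7 K, ΔS = -0.72 psu (deep − shallow).
Δρ/ρ₀ = −αΔT + βΔS = 1.608 × 10⁻³ − 5.904 × 10⁻⁴ = 1.0176 × 10⁻³, so Δρ ≈ 1.044 kg m⁻³.
N² = (g/ρ₀)·Δρ/Δz = g·(Δρ/ρ₀)/Δz = 9.81 × 1.0176 × 10⁻³ / 100 = 9.9827 × 10⁻⁵ s⁻².
N = √(9.9827 × 10⁻⁵) = 9.9913 × 10⁻³ rad s⁻¹ → T = 2π/N = 628.87 s ≈ 629 s.

629 s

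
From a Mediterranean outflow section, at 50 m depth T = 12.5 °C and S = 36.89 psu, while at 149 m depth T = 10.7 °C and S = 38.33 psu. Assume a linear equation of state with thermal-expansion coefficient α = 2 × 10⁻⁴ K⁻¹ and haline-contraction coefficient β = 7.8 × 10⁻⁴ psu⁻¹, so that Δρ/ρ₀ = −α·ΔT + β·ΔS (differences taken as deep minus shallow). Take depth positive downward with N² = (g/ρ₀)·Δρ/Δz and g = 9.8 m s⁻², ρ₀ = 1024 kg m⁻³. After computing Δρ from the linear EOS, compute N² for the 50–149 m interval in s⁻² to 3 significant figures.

ΔT = -1.8 K, ΔS = +1.44 psu (deep − shallow).
Δρ/ρ₀ = −αΔT + βΔS = 3.60 × 10⁻⁴ + 1.1232 × 10⁻³ = 1.4832 × 10⁻³, so Δρ ≈ 1.519 kg m⁻³.
N² = (g/ρ₀)·Δρ/Δz = g·(Δρ/ρ₀)/Δz = 9.8 × 1.4832 × 10⁻³ / 99 = 1.4682 × 10⁻⁴ s⁻² ≈ 1.47 × 10⁻⁴ s⁻².

1.47 × 10⁻⁴ s⁻²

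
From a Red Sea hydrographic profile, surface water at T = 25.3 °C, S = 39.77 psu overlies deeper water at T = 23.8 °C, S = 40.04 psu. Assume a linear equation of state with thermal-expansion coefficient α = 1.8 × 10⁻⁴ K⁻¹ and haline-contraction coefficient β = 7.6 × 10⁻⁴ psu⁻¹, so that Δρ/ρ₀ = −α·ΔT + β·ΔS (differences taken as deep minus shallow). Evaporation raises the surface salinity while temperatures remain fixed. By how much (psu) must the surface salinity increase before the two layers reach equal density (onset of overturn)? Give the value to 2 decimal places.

0.63 psu

Neutral buoyancy requires −α(T_deep − T_surf) + β(S_deep − S_surf′) = 0.
S_surf′ = S_deep − (α/β)·ΔT = 40.04 − (1.8 × 10⁻⁴/7.6 × 10⁻⁴)·(-1.5) = 40.3953 psu.
Increase required: 40.3953 − 39.77 = 0.6253 psu.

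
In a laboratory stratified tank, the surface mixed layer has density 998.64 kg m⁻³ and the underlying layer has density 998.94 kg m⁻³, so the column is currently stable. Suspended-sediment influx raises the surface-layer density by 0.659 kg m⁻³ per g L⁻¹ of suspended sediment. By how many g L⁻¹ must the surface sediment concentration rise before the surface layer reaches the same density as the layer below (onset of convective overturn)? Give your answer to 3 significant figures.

Density deficit of the surface layer: 998.94 − 998.64 = 0.3 kg m⁻³.
Required change = 0.3 / 0.659 = 0.455 g L⁻¹.

0.455 g L⁻¹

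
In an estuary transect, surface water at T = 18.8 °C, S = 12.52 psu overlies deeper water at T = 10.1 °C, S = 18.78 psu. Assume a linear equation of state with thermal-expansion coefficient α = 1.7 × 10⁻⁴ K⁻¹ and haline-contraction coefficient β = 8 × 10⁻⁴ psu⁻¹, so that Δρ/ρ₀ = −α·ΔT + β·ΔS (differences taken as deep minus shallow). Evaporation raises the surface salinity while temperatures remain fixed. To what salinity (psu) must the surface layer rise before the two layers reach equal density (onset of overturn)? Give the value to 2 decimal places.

20.63 psu

Neutral buoyancy requires −α(T_deep − T_surf) + β(S_deep − S_surf′) = 0.
S_surf′ = S_deep − (α/β)·ΔT = 18.78 − (1.7 × 10⁻⁴/8 × 10⁻⁴)·(-8.7) = 20.6288 psu.
Increase required: 20.6288 − 12.52 = 8.1088 psu.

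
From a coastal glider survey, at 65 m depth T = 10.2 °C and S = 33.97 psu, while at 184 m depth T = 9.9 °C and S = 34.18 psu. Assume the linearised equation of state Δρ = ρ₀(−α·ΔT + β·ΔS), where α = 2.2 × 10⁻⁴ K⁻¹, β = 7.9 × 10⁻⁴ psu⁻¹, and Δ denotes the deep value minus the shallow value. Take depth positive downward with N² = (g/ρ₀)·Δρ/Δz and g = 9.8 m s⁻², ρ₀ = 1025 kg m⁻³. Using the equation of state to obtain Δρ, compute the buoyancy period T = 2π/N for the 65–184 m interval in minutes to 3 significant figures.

24.0 min

ΔT = -0.3 K, ΔS = +0.21 psu (deep − shallow).
Δρ/ρ₀ = −αΔT + βΔS = 6.60 × 10⁻⁵ + 1.659 × 10⁻⁴ = 2.319 × 10⁻⁴, so Δρ ≈ 0.2377 kg m⁻³.
N² = (g/ρ₀)·Δρ/Δz = g·(Δρ/ρ₀)/Δz = 9.8 × 2.319 × 10⁻⁴ / 119 = 1.9098 × 10⁻⁵ s⁻².
N = √(1.9098 × 10⁻⁵) = 4.3701 × 10⁻³ rad s⁻¹ → T = 2π/N = 1.4378 × 10³ s = 23.963 min ≈ 24.0 min.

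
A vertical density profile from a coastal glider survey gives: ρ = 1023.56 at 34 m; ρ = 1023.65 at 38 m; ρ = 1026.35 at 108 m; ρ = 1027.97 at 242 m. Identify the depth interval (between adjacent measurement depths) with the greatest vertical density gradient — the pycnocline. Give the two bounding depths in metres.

Compute the density gradient over each adjacent pair:
  34–38 m: Δρ/Δz = 0.09/4 = 0.022 kg m⁻⁴
  38–108 m: Δρ/Δz = 2.70/70 = 0.039 kg m⁻⁴
  108–242 m: Δρ/Δz = 1.62/134 = 0.012 kg m⁻⁴
The largest gradient is in the 38–108 m interval — the pycnocline.

38–108 m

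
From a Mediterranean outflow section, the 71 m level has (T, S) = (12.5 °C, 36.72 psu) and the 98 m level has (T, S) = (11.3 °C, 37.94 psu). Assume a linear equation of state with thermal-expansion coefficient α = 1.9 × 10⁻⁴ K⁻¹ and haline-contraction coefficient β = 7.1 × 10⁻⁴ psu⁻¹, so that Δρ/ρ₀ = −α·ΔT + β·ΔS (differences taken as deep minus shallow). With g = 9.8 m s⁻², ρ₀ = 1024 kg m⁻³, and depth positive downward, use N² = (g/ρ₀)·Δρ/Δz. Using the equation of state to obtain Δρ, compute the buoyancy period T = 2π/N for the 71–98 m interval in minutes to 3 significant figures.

5.25 min

ΔT = -1.2 K, ΔS = +1.22 psu (deep − shallow).
Δρ/ρ₀ = −αΔT + βΔS = 2.28 × 10⁻⁴ + 8.662 × 10⁻⁴ = 1.0942 × 10⁻³, so Δρ ≈ 1.120 kg m⁻³.
N² = (g/ρ₀)·Δρ/Δz = g·(Δρ/ρ₀)/Δz = 9.8 × 1.0942 × 10⁻³ / 27 = 3.9715 × 10⁻⁴ s⁻².
N = √(3.9715 × 10⁻⁴) = 0.019929 rad s⁻¹ → T = 2π/N = 315.28 s = 5.2547 min ≈ 5.25 min.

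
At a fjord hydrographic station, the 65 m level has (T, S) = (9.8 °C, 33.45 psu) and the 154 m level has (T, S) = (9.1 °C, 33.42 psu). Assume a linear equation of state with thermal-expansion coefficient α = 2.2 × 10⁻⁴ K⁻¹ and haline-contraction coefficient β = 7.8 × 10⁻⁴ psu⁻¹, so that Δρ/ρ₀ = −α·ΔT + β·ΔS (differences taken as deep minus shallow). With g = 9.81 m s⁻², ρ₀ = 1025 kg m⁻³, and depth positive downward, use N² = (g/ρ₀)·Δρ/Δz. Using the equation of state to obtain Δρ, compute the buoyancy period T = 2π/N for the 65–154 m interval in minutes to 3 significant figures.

ΔT = -0.7 K, ΔS = -0.03 psu (deep − shallow).
Δρ/ρ₀ = −αΔT + βΔS = 1.54 × 10⁻⁴ − 2.34 × 10⁻⁵ = 1.306 × 10⁻⁴, so Δρ ≈ 0.1339 kg m⁻³.
N² = (g/ρ₀)·Δρ/Δz = g·(Δρ/ρ₀)/Δz = 9.81 × 1.306 × 10⁻⁴ / 89 = 1.4395 × 10⁻⁵ s⁻².
N = √(1.4395 × 10⁻⁵) = 3.7941 × 10⁻³ rad s⁻¹ → T = 2π/N = 1.6560 × 10³ s = 27.600 min ≈ 27.6 min.

27.6 min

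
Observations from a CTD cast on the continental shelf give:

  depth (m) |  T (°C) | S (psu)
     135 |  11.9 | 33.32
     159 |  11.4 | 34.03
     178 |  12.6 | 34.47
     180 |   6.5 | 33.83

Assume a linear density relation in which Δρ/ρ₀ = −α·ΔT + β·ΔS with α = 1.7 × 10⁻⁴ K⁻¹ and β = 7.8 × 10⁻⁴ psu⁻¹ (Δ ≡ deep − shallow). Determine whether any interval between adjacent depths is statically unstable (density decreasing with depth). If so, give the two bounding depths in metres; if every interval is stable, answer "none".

Evaluate Δρ/ρ₀ = −αΔT + βΔS across each adjacent pair:
  135–159 m: −αΔT+βΔS = −(1.7 × 10⁻⁴)(-0.5)+(7.8 × 10⁻⁴)(+0.71) = 6.4 × 10⁻⁴ → stable
  159–178 m: −αΔT+βΔS = −(1.7 × 10⁻⁴)(+1.2)+(7.8 × 10⁻⁴)(+0.44) = 1.4 × 10⁻⁴ → stable
  178–180 m: −αΔT+βΔS = −(1.7 × 10⁻⁴)(-6.1)+(7.8 × 10⁻⁴)(-0.64) = 5.4 × 10⁻⁴ → stable
Every interval has Δρ > 0: the column is stably stratified throughout.

none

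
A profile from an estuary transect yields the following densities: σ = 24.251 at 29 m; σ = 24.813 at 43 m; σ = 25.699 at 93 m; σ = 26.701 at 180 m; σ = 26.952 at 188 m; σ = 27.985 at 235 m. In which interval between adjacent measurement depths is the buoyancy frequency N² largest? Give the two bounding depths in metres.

Compute the density gradient over each adjacent pair:
  29–43 m: Δρ/Δz = 0.562/14 = 0.040 kg m⁻⁴
  43–93 m: Δρ/Δz = 0.886/50 = 0.018 kg m⁻⁴
  93–180 m: Δρ/Δz = 1.002/87 = 0.012 kg m⁻⁴
  180–188 m: Δρ/Δz = 0.251/8 = 0.031 kg m⁻⁴
  188–235 m: Δρ/Δz = 1.033/47 = 0.022 kg m⁻⁴
The largest gradient is in the 29–43 m interval — the pycnocline.

29–43 m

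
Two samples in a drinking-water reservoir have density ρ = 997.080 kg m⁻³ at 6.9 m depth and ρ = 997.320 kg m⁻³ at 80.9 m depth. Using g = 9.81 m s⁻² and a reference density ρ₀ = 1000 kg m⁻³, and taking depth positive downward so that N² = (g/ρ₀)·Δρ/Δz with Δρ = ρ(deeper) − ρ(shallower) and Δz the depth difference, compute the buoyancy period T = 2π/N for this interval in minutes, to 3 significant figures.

Δρ = 997.320 − 997.080 = 0.240 kg m⁻³ over Δz = 80.9 − 6.9 = 74 m.
N² = (9.81/1000) × (0.240/74) = 3.1816 × 10⁻⁵ s⁻².
N = √(3.1816 × 10⁻⁵) = 5.6406 × 10⁻³ rad s⁻¹, so T = 2π/N = 1.1139 × 10³ s = 18.565 min ≈ 18.6 min.

18.6 min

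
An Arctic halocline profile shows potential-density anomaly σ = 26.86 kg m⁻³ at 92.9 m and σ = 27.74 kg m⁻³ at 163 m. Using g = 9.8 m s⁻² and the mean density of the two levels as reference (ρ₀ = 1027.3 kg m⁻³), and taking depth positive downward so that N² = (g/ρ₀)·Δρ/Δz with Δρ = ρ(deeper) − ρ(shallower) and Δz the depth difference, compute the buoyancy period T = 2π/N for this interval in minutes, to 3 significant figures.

Δρ = 1027.74 − 1026.86 = 0.88 kg m⁻³ over Δz = 163 − 92.9 = 70.1 m.
N² = (9.8/1027.3) × (0.88/70.1) = 1.1975 × 10⁻⁴ s⁻².
N = √(1.1975 × 10⁻⁴) = 0.010943 rad s⁻¹, so T = 2π/N = 574.17 s = 9.5695 min ≈ 9.57 min.
Since Δρ > 0 the layer is stably stratified.

9.57 min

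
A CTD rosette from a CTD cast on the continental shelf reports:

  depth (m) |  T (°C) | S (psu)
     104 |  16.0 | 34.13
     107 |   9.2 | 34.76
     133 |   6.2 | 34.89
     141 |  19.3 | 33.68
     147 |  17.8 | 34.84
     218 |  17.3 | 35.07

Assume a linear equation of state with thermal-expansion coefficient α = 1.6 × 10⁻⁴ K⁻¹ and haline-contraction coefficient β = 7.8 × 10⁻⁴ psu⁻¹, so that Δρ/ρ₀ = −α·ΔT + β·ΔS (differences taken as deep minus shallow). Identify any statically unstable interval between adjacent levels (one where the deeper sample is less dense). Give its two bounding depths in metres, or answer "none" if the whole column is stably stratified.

133–141 m

Evaluate Δρ/ρ₀ = −αΔT + βΔS across each adjacent pair:
  104–107 m: −αΔT+βΔS = −(1.6 × 10⁻⁴)(-6.8)+(7.8 × 10⁻⁴)(+0.63) = 1.6 × 10⁻³ → stable
  107–133 m: −αΔT+βΔS = −(1.6 × 10⁻⁴)(-3.0)+(7.8 × 10⁻⁴)(+0.13) = 5.8 × 10⁻⁴ → stable
  133–141 m: −αΔT+βΔS = −(1.6 × 10⁻⁴)(+13.1)+(7.8 × 10⁻⁴)(-1.21) = -3.0 × 10⁻³ → UNSTABLE
  141–147 m: −αΔT+βΔS = −(1.6 × 10⁻⁴)(-1.5)+(7.8 × 10⁻⁴)(+1.16) = 1.1 × 10⁻³ → stable
  147–218 m: −αΔT+βΔS = −(1.6 × 10⁻⁴)(-0.5)+(7.8 × 10⁻⁴)(+0.23) = 2.6 × 10⁻⁴ → stable
The 133–141 m interval has Δρ < 0: lighter water underlies denser water.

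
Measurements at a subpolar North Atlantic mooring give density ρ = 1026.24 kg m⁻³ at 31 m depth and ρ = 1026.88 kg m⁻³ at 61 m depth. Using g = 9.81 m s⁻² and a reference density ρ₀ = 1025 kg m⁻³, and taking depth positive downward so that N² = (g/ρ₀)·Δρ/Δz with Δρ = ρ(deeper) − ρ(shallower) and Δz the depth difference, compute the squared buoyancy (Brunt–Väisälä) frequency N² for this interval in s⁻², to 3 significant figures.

Δρ = 1026.88 − 1026.24 = 0.64 kg m⁻³ over Δz = 61 − 31 = 30 m.
N² = (9.81/1025) × (0.64/30) = 2.0418 × 10⁻⁴ s⁻² ≈ 2.04 × 10⁻⁴ s⁻².

2.04 × 10⁻⁴ s⁻²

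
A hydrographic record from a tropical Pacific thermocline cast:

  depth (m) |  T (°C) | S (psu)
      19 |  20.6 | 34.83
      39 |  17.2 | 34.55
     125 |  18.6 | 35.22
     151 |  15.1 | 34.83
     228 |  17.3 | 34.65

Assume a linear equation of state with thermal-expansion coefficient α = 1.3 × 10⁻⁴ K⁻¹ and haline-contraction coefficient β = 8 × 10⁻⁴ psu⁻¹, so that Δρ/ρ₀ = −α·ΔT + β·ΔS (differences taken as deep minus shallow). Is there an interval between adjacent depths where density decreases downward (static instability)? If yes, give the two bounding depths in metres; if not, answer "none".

Evaluate Δρ/ρ₀ = −αΔT + βΔS across each adjacent pair:
  19–39 m: −αΔT+βΔS = −(1.3 × 10⁻⁴)(-3.4)+(8 × 10⁻⁴)(-0.28) = 2.2 × 10⁻⁴ → stable
  39–125 m: −αΔT+βΔS = −(1.3 × 10⁻⁴)(+1.4)+(8 × 10⁻⁴)(+0.67) = 3.5 × 10⁻⁴ → stable
  125–151 m: −αΔT+βΔS = −(1.3 × 10⁻⁴)(-3.5)+(8 × 10⁻⁴)(-0.39) = 1.4 × 10⁻⁴ → stable
  151–228 m: −αΔT+βΔS = −(1.3 × 10⁻⁴)(+2.2)+(8 × 10⁻⁴)(-0.18) = -4.3 × 10⁻⁴ → UNSTABLE
The 151–228 m interval has Δρ < 0: lighter water underlies denser water.

151–228 m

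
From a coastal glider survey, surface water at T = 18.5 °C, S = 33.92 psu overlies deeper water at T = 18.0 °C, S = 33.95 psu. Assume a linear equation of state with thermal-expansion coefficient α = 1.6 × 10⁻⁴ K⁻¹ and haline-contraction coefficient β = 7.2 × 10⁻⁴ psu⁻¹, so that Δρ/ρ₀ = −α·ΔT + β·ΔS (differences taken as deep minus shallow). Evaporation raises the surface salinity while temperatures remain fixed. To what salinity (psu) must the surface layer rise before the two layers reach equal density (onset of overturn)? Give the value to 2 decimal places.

34.06 psu

Neutral buoyancy requires −α(T_deep − T_surf) + β(S_deep − S_surf′) = 0.
S_surf′ = S_deep − (α/β)·ΔT = 33.95 − (1.6 × 10⁻⁴/7.2 × 10⁻⁴)·(-0.5) = 34.0611 psu.
Increase required: 34.0611 − 33.92 = 0.1411 psu.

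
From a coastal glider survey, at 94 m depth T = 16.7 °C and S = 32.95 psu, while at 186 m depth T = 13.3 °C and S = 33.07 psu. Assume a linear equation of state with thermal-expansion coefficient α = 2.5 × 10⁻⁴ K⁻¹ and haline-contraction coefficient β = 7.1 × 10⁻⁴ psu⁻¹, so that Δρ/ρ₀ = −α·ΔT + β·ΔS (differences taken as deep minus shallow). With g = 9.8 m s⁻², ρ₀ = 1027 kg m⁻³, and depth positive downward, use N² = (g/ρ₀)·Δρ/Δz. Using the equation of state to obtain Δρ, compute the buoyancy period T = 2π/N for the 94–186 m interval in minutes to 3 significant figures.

ΔT = -3.4 K, ΔS = +0.12 psu (deep − shallow).
Δρ/ρ₀ = −αΔT + βΔS = 8.50 × 10⁻⁴ + 8.52 × 10⁻⁵ = 9.352 × 10⁻⁴, so Δρ ≈ 0.9605 kg m⁻³.
N² = (g/ρ₀)·Δρ/Δz = g·(Δρ/ρ₀)/Δz = 9.8 × 9.352 × 10⁻⁴ / 92 = 9.9619 × 10⁻⁵ s⁻².
N = √(9.9619 × 10⁻⁵) = 9.9809 × 10⁻³ rad s⁻¹ → T = 2π/N = 629.52 s = 10.492 min ≈ 10.5 min.

10.5 min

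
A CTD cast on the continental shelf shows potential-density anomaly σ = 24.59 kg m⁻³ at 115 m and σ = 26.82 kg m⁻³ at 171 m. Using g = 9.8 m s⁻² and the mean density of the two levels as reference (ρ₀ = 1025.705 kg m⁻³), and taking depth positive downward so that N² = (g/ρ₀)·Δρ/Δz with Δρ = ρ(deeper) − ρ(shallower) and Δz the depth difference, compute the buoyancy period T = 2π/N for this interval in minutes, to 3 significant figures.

Δρ = 1026.82 − 1024.59 = 2.23 kg m⁻³ over Δz = 171 − 115 = 56 m.
N² = (9.8/1025.705) × (2.23/56) = 3.8047 × 10⁻⁴ s⁻².
N = √(3.8047 × 10⁻⁴) = 0.019506 rad s⁻¹, so T = 2π/N = 322.12 s = 5.3687 min ≈ 5.37 min.

5.37 min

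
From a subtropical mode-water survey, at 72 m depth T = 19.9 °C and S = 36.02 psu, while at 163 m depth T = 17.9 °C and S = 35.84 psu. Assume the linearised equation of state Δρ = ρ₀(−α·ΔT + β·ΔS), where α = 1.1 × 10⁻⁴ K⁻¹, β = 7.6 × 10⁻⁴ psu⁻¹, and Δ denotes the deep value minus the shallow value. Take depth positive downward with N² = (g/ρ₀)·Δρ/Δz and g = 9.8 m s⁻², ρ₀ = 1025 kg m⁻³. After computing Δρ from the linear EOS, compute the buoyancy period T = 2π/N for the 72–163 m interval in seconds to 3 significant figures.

2.10 × 10³ s

ΔT = -2.0 K, ΔS = -0.18 psu (deep − shallow).
Δρ/ρ₀ = −αΔT + βΔS = 2.20 × 10⁻⁴ − 1.368 × 10⁻⁴ = 8.32 × 10⁻⁵, so Δρ ≈ 0.08528 kg m⁻³.
N² = (g/ρ₀)·Δρ/Δz = g·(Δρ/ρ₀)/Δz = 9.8 × 8.32 × 10⁻⁵ / 91 = 8.9600 × 10⁻⁶ s⁻².
N = √(8.9600 × 10⁻⁶) = 2.9933 × 10⁻³ rad s⁻¹ → T = 2π/N = 2.0991 × 10³ s ≈ 2.10 × 10³ s.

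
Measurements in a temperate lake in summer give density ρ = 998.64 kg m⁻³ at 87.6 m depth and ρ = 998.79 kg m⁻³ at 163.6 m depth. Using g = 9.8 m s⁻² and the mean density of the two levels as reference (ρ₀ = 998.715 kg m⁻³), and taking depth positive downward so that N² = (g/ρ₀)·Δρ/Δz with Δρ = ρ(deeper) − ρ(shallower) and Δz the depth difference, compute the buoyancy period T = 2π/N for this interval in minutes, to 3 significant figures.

Δρ = 998.79 − 998.64 = 0.15 kg m⁻³ over Δz = 163.6 − 87.6 = 76 m.
N² = (9.8/998.715) × (0.15/76) = 1.9367 × 10⁻⁵ s⁻².
N = √(1.9367 × 10⁻⁵) = 4.4008 × 10⁻³ rad s⁻¹, so T = 2π/N = 1.4277 × 10³ s = 23.795 min ≈ 23.8 min.

23.8 min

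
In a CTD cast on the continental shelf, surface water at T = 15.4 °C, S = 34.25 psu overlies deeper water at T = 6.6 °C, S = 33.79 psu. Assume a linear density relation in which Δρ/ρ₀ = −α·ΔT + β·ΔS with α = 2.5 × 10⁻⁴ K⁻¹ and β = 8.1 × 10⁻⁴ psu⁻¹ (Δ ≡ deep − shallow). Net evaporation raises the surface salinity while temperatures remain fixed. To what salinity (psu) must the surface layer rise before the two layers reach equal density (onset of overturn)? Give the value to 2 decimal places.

Neutral buoyancy requires −α(T_deep − T_surf) + β(S_deep − S_surf′) = 0.
S_surf′ = S_deep − (α/β)·ΔT = 33.79 − (2.5 × 10⁻⁴/8.1 × 10⁻⁴)·(-8.8) = 36.5060 psu.
Increase required: 36.5060 − 34.25 = 2.2560 psu.

36.51 psu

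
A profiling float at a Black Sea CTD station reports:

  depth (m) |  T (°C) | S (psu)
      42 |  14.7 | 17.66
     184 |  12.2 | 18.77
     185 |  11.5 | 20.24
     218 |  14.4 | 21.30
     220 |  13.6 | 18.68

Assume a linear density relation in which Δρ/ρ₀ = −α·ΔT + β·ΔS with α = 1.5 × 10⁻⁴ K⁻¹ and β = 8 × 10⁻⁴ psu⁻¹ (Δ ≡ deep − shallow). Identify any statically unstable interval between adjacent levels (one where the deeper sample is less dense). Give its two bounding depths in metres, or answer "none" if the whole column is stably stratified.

Evaluate Δρ/ρ₀ = −αΔT + βΔS across each adjacent pair:
  42–184 m: −αΔT+βΔS = −(1.5 × 10⁻⁴)(-2.5)+(8 × 10⁻⁴)(+1.11) = 1.3 × 10⁻³ → stable
  184–185 m: −αΔT+βΔS = −(1.5 × 10⁻⁴)(-0.7)+(8 × 10⁻⁴)(+1.47) = 1.3 × 10⁻³ → stable
  185–218 m: −αΔT+βΔS = −(1.5 × 10⁻⁴)(+2.9)+(8 × 10⁻⁴)(+1.06) = 4.1 × 10⁻⁴ → stable
  218–220 m: −αΔT+βΔS = −(1.5 × 10⁻⁴)(-0.8)+(8 × 10⁻⁴)(-2.62) = -2.0 × 10⁻³ → UNSTABLE
The 218–220 m interval has Δρ < 0: lighter water underlies denser water.

218–220 m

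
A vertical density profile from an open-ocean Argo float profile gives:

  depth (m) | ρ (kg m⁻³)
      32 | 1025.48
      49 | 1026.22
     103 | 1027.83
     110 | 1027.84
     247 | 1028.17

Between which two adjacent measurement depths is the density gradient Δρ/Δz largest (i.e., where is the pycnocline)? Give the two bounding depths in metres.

32–49 m

Compute the density gradient over each adjacent pair:
  32–49 m: Δρ/Δz = 0.74/17 = 0.044 kg m⁻⁴
  49–103 m: Δρ/Δz = 1.61/54 = 0.030 kg m⁻⁴
  103–110 m: Δρ/Δz = 0.01/7 = 1.4 × 10⁻³ kg m⁻⁴
  110–247 m: Δρ/Δz = 0.33/137 = 2.4 × 10⁻³ kg m⁻⁴
The largest gradient is in the 32–49 m interval — the pycnocline.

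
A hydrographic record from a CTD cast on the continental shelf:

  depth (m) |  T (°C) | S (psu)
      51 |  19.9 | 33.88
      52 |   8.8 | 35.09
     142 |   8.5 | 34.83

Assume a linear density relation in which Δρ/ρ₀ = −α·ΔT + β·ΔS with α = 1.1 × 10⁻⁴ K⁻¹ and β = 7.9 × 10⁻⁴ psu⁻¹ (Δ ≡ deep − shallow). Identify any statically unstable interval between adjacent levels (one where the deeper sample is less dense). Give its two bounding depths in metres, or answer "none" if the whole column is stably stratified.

Evaluate Δρ/ρ₀ = −αΔT + βΔS across each adjacent pair:
  51–52 m: −αΔT+βΔS = −(1.1 × 10⁻⁴)(-11.1)+(7.9 × 10⁻⁴)(+1.21) = 2.2 × 10⁻³ → stable
  52–142 m: −αΔT+βΔS = −(1.1 × 10⁻⁴)(-0.3)+(7.9 × 10⁻⁴)(-0.26) = -1.7 × 10⁻⁴ → UNSTABLE
The 52–142 m interval has Δρ < 0: lighter water underlies denser water.

52–142 m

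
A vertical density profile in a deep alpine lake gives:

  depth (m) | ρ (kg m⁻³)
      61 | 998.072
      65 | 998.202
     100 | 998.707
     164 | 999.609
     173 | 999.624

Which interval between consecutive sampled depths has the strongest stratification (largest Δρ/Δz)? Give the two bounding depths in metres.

Compute the density gradient over each adjacent pair:
  61–65 m: Δρ/Δz = 0.130/4 = 0.033 kg m⁻⁴
  65–100 m: Δρ/Δz = 0.505/35 = 0.014 kg m⁻⁴
  100–164 m: Δρ/Δz = 0.902/64 = 0.014 kg m⁻⁴
  164–173 m: Δρ/Δz = 0.015/9 = 1.7 × 10⁻³ kg m⁻⁴
The largest gradient is in the 61–65 m interval — the pycnocline.

61–65 m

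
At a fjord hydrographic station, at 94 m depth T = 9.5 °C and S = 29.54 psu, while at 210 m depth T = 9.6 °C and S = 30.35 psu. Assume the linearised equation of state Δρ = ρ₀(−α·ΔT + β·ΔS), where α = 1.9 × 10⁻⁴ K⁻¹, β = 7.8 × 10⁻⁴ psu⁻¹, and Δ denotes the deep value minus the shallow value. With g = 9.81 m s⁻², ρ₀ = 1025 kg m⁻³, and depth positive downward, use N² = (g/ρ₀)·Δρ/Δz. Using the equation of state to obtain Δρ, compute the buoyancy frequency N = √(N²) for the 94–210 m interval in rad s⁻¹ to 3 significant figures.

ΔT = +0.1 K, ΔS = +0.81 psu (deep − shallow).
Δρ/ρ₀ = −αΔT + βΔS = -1.90 × 10⁻⁵ + 6.318 × 10⁻⁴ = 6.128 × 10⁻⁴, so Δρ ≈ 0.6281 kg m⁻³.
N² = (g/ρ₀)·Δρ/Δz = g·(Δρ/ρ₀)/Δz = 9.81 × 6.128 × 10⁻⁴ / 116 = 5.1824 × 10⁻⁵ s⁻².
N = √(5.1824 × 10⁻⁵) = 7.1989 × 10⁻³ rad s⁻¹ ≈ 7.20 × 10⁻³ rad s⁻¹.

7.20 × 10⁻³ rad s⁻¹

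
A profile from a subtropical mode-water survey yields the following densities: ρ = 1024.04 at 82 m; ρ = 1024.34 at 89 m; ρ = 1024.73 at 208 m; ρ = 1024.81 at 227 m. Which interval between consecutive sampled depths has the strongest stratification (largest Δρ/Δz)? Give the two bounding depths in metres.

82–89 m

Compute the density gradient over each adjacent pair:
  82–89 m: Δρ/Δz = 0.30/7 = 0.043 kg m⁻⁴
  89–208 m: Δρ/Δz = 0.39/119 = 3.3 × 10⁻³ kg m⁻⁴
  208–227 m: Δρ/Δz = 0.08/19 = 4.2 × 10⁻³ kg m⁻⁴
The largest gradient is in the 82–89 m interval — the pycnocline.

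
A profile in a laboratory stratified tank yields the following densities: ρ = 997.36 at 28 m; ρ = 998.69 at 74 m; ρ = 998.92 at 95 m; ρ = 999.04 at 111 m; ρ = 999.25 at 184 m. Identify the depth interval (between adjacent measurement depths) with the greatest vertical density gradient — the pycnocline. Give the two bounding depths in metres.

Compute the density gradient over each adjacent pair:
  28–74 m: Δρ/Δz = 1.33/46 = 0.029 kg m⁻⁴
  74–95 m: Δρ/Δz = 0.23/21 = 0.011 kg m⁻⁴
  95–111 m: Δρ/Δz = 0.12/16 = 7.5 × 10⁻³ kg m⁻⁴
  111–184 m: Δρ/Δz = 0.21/73 = 2.9 × 10⁻³ kg m⁻⁴
The largest gradient is in the 28–74 m interval — the pycnocline.

28–74 m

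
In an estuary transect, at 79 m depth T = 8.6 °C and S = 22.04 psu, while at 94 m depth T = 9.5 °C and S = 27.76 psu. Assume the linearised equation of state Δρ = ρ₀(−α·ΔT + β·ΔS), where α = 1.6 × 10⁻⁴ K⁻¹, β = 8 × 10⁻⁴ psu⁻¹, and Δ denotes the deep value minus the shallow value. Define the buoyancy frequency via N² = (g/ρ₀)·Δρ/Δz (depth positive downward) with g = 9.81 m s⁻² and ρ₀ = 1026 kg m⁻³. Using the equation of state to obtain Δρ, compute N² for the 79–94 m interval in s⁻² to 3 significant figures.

2.90 × 10⁻³ s⁻²

ΔT = +0.9 K, ΔS = +5.72 psu (deep − shallow).
Δρ/ρ₀ = −αΔT + βΔS = -1.44 × 10⁻⁴ + 4.576 × 10⁻³ = 4.432 × 10⁻³, so Δρ ≈ 4.547 kg m⁻³.
N² = (g/ρ₀)·Δρ/Δz = g·(Δρ/ρ₀)/Δz = 9.81 × 4.432 × 10⁻³ / 15 = 2.8985 × 10⁻³ s⁻² ≈ 2.90 × 10⁻³ s⁻².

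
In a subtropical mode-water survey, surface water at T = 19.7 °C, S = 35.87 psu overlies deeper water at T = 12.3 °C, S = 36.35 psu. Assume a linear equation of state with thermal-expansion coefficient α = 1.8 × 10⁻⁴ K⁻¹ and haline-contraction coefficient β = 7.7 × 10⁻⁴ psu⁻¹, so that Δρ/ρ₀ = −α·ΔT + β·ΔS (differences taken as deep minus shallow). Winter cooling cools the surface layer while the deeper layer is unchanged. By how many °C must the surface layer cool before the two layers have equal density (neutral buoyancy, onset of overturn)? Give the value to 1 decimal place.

Neutral buoyancy requires Δρ = 0, i.e. −α(T_deep − T_surf′) + β(S_deep − S_surf) = 0.
T_surf′ = T_deep − (β/α)·ΔS = 12.3 − (7.7 × 10⁻⁴/1.8 × 10⁻⁴)·(+0.48) = 10.247 °C.
Cooling required: 19.7 − (10.247) = 9.453 °C.

9.5 °C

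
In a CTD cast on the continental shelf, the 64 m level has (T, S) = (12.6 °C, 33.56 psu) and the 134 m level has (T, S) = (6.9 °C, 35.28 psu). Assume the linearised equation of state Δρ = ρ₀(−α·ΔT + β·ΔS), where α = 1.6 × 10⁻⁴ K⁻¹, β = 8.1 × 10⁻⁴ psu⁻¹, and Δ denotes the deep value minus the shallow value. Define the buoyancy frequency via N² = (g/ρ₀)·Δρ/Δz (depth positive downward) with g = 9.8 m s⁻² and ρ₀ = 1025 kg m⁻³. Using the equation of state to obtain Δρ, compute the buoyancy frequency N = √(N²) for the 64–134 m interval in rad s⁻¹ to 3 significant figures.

ΔT = -5.7 K, ΔS = +1.72 psu (deep − shallow).
Δρ/ρ₀ = −αΔT + βΔS = 9.12 × 10⁻⁴ + 1.3932 × 10⁻³ = 2.3052 × 10⁻³, so Δρ ≈ 2.363 kg m⁻³.
N² = (g/ρ₀)·Δρ/Δz = g·(Δρ/ρ₀)/Δz = 9.8 × 2.3052 × 10⁻³ / 70 = 3.2273 × 10⁻⁴ s⁻².
N = √(3.2273 × 10⁻⁴) = 0.017965 rad s⁻¹ ≈ 0.0180 rad s⁻¹.

0.0180 rad s⁻¹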